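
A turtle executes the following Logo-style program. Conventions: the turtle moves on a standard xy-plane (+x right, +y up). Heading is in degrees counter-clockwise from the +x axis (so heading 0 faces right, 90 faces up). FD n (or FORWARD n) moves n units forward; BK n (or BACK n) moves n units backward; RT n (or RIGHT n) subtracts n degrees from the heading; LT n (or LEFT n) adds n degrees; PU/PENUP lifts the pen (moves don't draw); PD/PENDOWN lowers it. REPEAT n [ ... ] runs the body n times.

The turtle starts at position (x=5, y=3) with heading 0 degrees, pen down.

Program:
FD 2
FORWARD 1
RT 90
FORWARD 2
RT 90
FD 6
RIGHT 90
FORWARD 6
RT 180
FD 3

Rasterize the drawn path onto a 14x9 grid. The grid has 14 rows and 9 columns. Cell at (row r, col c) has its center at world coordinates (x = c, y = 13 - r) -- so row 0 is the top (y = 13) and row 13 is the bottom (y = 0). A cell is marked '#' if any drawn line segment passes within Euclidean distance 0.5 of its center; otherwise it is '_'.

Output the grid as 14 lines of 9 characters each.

Segment 0: (5,3) -> (7,3)
Segment 1: (7,3) -> (8,3)
Segment 2: (8,3) -> (8,1)
Segment 3: (8,1) -> (2,1)
Segment 4: (2,1) -> (2,7)
Segment 5: (2,7) -> (2,4)

Answer: _________
_________
_________
_________
_________
_________
__#______
__#______
__#______
__#______
__#__####
__#_____#
__#######
_________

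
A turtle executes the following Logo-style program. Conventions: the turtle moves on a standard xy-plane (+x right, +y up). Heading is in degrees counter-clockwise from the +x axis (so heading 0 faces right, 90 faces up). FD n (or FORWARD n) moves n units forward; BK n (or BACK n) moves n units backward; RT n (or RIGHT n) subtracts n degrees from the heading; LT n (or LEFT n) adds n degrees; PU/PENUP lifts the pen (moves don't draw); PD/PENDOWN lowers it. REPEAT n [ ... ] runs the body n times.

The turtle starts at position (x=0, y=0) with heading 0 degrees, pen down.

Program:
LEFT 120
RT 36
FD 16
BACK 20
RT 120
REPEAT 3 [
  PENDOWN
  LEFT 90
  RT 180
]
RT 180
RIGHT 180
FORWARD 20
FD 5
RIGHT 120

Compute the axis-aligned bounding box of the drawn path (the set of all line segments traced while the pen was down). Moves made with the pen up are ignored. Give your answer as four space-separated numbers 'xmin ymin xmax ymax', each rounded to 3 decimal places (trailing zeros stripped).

Executing turtle program step by step:
Start: pos=(0,0), heading=0, pen down
LT 120: heading 0 -> 120
RT 36: heading 120 -> 84
FD 16: (0,0) -> (1.672,15.912) [heading=84, draw]
BK 20: (1.672,15.912) -> (-0.418,-3.978) [heading=84, draw]
RT 120: heading 84 -> 324
REPEAT 3 [
  -- iteration 1/3 --
  PD: pen down
  LT 90: heading 324 -> 54
  RT 180: heading 54 -> 234
  -- iteration 2/3 --
  PD: pen down
  LT 90: heading 234 -> 324
  RT 180: heading 324 -> 144
  -- iteration 3/3 --
  PD: pen down
  LT 90: heading 144 -> 234
  RT 180: heading 234 -> 54
]
RT 180: heading 54 -> 234
RT 180: heading 234 -> 54
FD 20: (-0.418,-3.978) -> (11.338,12.202) [heading=54, draw]
FD 5: (11.338,12.202) -> (14.277,16.247) [heading=54, draw]
RT 120: heading 54 -> 294
Final: pos=(14.277,16.247), heading=294, 4 segment(s) drawn

Segment endpoints: x in {-0.418, 0, 1.672, 11.338, 14.277}, y in {-3.978, 0, 12.202, 15.912, 16.247}
xmin=-0.418, ymin=-3.978, xmax=14.277, ymax=16.247

Answer: -0.418 -3.978 14.277 16.247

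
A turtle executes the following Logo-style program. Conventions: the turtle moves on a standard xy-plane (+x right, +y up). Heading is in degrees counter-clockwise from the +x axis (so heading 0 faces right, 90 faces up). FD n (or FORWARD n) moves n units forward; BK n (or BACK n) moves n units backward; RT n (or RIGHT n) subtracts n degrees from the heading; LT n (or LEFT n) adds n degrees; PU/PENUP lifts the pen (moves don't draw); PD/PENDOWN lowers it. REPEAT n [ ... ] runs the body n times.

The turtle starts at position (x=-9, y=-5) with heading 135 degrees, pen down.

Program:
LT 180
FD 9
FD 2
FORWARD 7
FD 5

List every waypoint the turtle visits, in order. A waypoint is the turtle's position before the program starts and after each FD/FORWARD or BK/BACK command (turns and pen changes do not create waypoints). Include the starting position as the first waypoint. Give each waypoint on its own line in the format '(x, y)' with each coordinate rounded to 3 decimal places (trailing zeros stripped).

Answer: (-9, -5)
(-2.636, -11.364)
(-1.222, -12.778)
(3.728, -17.728)
(7.263, -21.263)

Derivation:
Executing turtle program step by step:
Start: pos=(-9,-5), heading=135, pen down
LT 180: heading 135 -> 315
FD 9: (-9,-5) -> (-2.636,-11.364) [heading=315, draw]
FD 2: (-2.636,-11.364) -> (-1.222,-12.778) [heading=315, draw]
FD 7: (-1.222,-12.778) -> (3.728,-17.728) [heading=315, draw]
FD 5: (3.728,-17.728) -> (7.263,-21.263) [heading=315, draw]
Final: pos=(7.263,-21.263), heading=315, 4 segment(s) drawn
Waypoints (5 total):
(-9, -5)
(-2.636, -11.364)
(-1.222, -12.778)
(3.728, -17.728)
(7.263, -21.263)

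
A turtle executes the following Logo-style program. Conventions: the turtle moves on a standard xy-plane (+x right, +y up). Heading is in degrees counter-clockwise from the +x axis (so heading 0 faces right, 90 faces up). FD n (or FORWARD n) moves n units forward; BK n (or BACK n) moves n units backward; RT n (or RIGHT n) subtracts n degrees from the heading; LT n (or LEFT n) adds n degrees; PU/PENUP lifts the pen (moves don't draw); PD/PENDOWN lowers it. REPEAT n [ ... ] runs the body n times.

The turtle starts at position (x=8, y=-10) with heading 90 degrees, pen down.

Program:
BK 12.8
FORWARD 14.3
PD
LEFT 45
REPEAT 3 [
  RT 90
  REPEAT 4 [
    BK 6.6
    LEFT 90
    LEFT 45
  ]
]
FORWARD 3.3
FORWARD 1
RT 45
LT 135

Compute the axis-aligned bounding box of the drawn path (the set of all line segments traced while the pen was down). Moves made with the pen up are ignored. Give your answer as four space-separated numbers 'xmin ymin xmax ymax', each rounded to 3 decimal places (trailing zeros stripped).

Answer: 3.333 -22.8 17.641 -8.193

Derivation:
Executing turtle program step by step:
Start: pos=(8,-10), heading=90, pen down
BK 12.8: (8,-10) -> (8,-22.8) [heading=90, draw]
FD 14.3: (8,-22.8) -> (8,-8.5) [heading=90, draw]
PD: pen down
LT 45: heading 90 -> 135
REPEAT 3 [
  -- iteration 1/3 --
  RT 90: heading 135 -> 45
  REPEAT 4 [
    -- iteration 1/4 --
    BK 6.6: (8,-8.5) -> (3.333,-13.167) [heading=45, draw]
    LT 90: heading 45 -> 135
    LT 45: heading 135 -> 180
    -- iteration 2/4 --
    BK 6.6: (3.333,-13.167) -> (9.933,-13.167) [heading=180, draw]
    LT 90: heading 180 -> 270
    LT 45: heading 270 -> 315
    -- iteration 3/4 --
    BK 6.6: (9.933,-13.167) -> (5.266,-8.5) [heading=315, draw]
    LT 90: heading 315 -> 45
    LT 45: heading 45 -> 90
    -- iteration 4/4 --
    BK 6.6: (5.266,-8.5) -> (5.266,-15.1) [heading=90, draw]
    LT 90: heading 90 -> 180
    LT 45: heading 180 -> 225
  ]
  -- iteration 2/3 --
  RT 90: heading 225 -> 135
  REPEAT 4 [
    -- iteration 1/4 --
    BK 6.6: (5.266,-15.1) -> (9.933,-19.767) [heading=135, draw]
    LT 90: heading 135 -> 225
    LT 45: heading 225 -> 270
    -- iteration 2/4 --
    BK 6.6: (9.933,-19.767) -> (9.933,-13.167) [heading=270, draw]
    LT 90: heading 270 -> 0
    LT 45: heading 0 -> 45
    -- iteration 3/4 --
    BK 6.6: (9.933,-13.167) -> (5.266,-17.834) [heading=45, draw]
    LT 90: heading 45 -> 135
    LT 45: heading 135 -> 180
    -- iteration 4/4 --
    BK 6.6: (5.266,-17.834) -> (11.866,-17.834) [heading=180, draw]
    LT 90: heading 180 -> 270
    LT 45: heading 270 -> 315
  ]
  -- iteration 3/3 --
  RT 90: heading 315 -> 225
  REPEAT 4 [
    -- iteration 1/4 --
    BK 6.6: (11.866,-17.834) -> (16.533,-13.167) [heading=225, draw]
    LT 90: heading 225 -> 315
    LT 45: heading 315 -> 0
    -- iteration 2/4 --
    BK 6.6: (16.533,-13.167) -> (9.933,-13.167) [heading=0, draw]
    LT 90: heading 0 -> 90
    LT 45: heading 90 -> 135
    -- iteration 3/4 --
    BK 6.6: (9.933,-13.167) -> (14.6,-17.834) [heading=135, draw]
    LT 90: heading 135 -> 225
    LT 45: heading 225 -> 270
    -- iteration 4/4 --
    BK 6.6: (14.6,-17.834) -> (14.6,-11.234) [heading=270, draw]
    LT 90: heading 270 -> 0
    LT 45: heading 0 -> 45
  ]
]
FD 3.3: (14.6,-11.234) -> (16.933,-8.9) [heading=45, draw]
FD 1: (16.933,-8.9) -> (17.641,-8.193) [heading=45, draw]
RT 45: heading 45 -> 0
LT 135: heading 0 -> 135
Final: pos=(17.641,-8.193), heading=135, 16 segment(s) drawn

Segment endpoints: x in {3.333, 5.266, 5.266, 5.266, 8, 8, 9.933, 9.933, 9.933, 11.866, 14.6, 14.6, 16.533, 16.933, 17.641}, y in {-22.8, -19.767, -17.834, -17.834, -15.1, -13.167, -13.167, -13.167, -13.167, -11.234, -10, -8.9, -8.5, -8.193}
xmin=3.333, ymin=-22.8, xmax=17.641, ymax=-8.193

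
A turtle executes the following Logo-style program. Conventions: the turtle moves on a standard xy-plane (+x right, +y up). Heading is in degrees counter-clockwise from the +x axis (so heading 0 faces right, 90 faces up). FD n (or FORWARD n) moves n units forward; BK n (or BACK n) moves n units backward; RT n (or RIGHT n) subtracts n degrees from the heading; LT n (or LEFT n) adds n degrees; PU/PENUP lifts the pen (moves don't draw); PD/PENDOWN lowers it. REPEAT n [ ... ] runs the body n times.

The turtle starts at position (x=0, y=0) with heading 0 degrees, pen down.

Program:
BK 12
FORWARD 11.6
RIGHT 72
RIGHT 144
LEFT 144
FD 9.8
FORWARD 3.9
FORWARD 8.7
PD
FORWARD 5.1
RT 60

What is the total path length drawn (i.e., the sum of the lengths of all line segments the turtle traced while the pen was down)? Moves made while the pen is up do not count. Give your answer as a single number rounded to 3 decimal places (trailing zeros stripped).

Executing turtle program step by step:
Start: pos=(0,0), heading=0, pen down
BK 12: (0,0) -> (-12,0) [heading=0, draw]
FD 11.6: (-12,0) -> (-0.4,0) [heading=0, draw]
RT 72: heading 0 -> 288
RT 144: heading 288 -> 144
LT 144: heading 144 -> 288
FD 9.8: (-0.4,0) -> (2.628,-9.32) [heading=288, draw]
FD 3.9: (2.628,-9.32) -> (3.834,-13.029) [heading=288, draw]
FD 8.7: (3.834,-13.029) -> (6.522,-21.304) [heading=288, draw]
PD: pen down
FD 5.1: (6.522,-21.304) -> (8.098,-26.154) [heading=288, draw]
RT 60: heading 288 -> 228
Final: pos=(8.098,-26.154), heading=228, 6 segment(s) drawn

Segment lengths:
  seg 1: (0,0) -> (-12,0), length = 12
  seg 2: (-12,0) -> (-0.4,0), length = 11.6
  seg 3: (-0.4,0) -> (2.628,-9.32), length = 9.8
  seg 4: (2.628,-9.32) -> (3.834,-13.029), length = 3.9
  seg 5: (3.834,-13.029) -> (6.522,-21.304), length = 8.7
  seg 6: (6.522,-21.304) -> (8.098,-26.154), length = 5.1
Total = 51.1

Answer: 51.1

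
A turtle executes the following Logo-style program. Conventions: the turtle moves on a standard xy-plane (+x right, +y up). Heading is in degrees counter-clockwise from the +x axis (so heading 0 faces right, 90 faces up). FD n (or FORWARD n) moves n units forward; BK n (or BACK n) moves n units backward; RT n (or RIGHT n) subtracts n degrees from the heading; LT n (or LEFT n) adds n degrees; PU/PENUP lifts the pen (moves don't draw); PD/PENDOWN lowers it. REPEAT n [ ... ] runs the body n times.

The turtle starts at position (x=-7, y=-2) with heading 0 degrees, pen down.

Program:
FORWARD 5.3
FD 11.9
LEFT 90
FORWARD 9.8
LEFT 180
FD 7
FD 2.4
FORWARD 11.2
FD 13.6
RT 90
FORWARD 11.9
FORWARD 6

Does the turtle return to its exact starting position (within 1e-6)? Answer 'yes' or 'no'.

Executing turtle program step by step:
Start: pos=(-7,-2), heading=0, pen down
FD 5.3: (-7,-2) -> (-1.7,-2) [heading=0, draw]
FD 11.9: (-1.7,-2) -> (10.2,-2) [heading=0, draw]
LT 90: heading 0 -> 90
FD 9.8: (10.2,-2) -> (10.2,7.8) [heading=90, draw]
LT 180: heading 90 -> 270
FD 7: (10.2,7.8) -> (10.2,0.8) [heading=270, draw]
FD 2.4: (10.2,0.8) -> (10.2,-1.6) [heading=270, draw]
FD 11.2: (10.2,-1.6) -> (10.2,-12.8) [heading=270, draw]
FD 13.6: (10.2,-12.8) -> (10.2,-26.4) [heading=270, draw]
RT 90: heading 270 -> 180
FD 11.9: (10.2,-26.4) -> (-1.7,-26.4) [heading=180, draw]
FD 6: (-1.7,-26.4) -> (-7.7,-26.4) [heading=180, draw]
Final: pos=(-7.7,-26.4), heading=180, 9 segment(s) drawn

Start position: (-7, -2)
Final position: (-7.7, -26.4)
Distance = 24.41; >= 1e-6 -> NOT closed

Answer: no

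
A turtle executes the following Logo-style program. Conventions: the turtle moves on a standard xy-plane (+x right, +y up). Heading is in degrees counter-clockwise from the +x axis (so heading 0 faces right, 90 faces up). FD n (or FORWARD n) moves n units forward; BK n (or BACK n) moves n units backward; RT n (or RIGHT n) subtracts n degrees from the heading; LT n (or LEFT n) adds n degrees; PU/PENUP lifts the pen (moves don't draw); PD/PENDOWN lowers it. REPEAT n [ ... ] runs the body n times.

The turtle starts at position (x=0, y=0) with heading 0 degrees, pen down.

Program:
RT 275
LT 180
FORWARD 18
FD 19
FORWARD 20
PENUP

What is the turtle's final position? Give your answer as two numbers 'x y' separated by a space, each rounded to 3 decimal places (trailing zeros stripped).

Executing turtle program step by step:
Start: pos=(0,0), heading=0, pen down
RT 275: heading 0 -> 85
LT 180: heading 85 -> 265
FD 18: (0,0) -> (-1.569,-17.932) [heading=265, draw]
FD 19: (-1.569,-17.932) -> (-3.225,-36.859) [heading=265, draw]
FD 20: (-3.225,-36.859) -> (-4.968,-56.783) [heading=265, draw]
PU: pen up
Final: pos=(-4.968,-56.783), heading=265, 3 segment(s) drawn

Answer: -4.968 -56.783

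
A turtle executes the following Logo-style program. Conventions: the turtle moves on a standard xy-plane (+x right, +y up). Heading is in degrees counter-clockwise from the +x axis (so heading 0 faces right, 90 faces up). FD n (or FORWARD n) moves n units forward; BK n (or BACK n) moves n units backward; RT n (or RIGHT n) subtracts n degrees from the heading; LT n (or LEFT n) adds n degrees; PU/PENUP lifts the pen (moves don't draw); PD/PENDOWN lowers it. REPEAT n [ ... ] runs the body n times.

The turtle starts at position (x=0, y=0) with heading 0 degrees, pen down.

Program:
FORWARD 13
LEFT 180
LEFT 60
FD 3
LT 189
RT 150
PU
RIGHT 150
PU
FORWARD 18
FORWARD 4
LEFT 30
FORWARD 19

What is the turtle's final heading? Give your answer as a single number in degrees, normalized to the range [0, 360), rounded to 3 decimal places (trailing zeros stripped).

Answer: 159

Derivation:
Executing turtle program step by step:
Start: pos=(0,0), heading=0, pen down
FD 13: (0,0) -> (13,0) [heading=0, draw]
LT 180: heading 0 -> 180
LT 60: heading 180 -> 240
FD 3: (13,0) -> (11.5,-2.598) [heading=240, draw]
LT 189: heading 240 -> 69
RT 150: heading 69 -> 279
PU: pen up
RT 150: heading 279 -> 129
PU: pen up
FD 18: (11.5,-2.598) -> (0.172,11.391) [heading=129, move]
FD 4: (0.172,11.391) -> (-2.345,14.499) [heading=129, move]
LT 30: heading 129 -> 159
FD 19: (-2.345,14.499) -> (-20.083,21.308) [heading=159, move]
Final: pos=(-20.083,21.308), heading=159, 2 segment(s) drawn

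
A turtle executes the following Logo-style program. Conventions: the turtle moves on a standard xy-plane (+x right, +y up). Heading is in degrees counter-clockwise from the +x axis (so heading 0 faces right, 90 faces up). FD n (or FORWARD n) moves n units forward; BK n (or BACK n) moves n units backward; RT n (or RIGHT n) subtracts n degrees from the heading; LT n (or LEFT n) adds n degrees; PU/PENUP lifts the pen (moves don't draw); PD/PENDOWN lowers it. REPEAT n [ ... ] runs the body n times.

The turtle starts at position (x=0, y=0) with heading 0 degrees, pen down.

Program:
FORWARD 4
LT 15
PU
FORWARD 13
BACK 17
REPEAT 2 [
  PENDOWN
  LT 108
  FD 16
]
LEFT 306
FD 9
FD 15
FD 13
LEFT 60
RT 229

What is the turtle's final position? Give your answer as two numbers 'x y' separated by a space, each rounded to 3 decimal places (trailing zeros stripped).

Answer: -55.596 1.886

Derivation:
Executing turtle program step by step:
Start: pos=(0,0), heading=0, pen down
FD 4: (0,0) -> (4,0) [heading=0, draw]
LT 15: heading 0 -> 15
PU: pen up
FD 13: (4,0) -> (16.557,3.365) [heading=15, move]
BK 17: (16.557,3.365) -> (0.136,-1.035) [heading=15, move]
REPEAT 2 [
  -- iteration 1/2 --
  PD: pen down
  LT 108: heading 15 -> 123
  FD 16: (0.136,-1.035) -> (-8.578,12.383) [heading=123, draw]
  -- iteration 2/2 --
  PD: pen down
  LT 108: heading 123 -> 231
  FD 16: (-8.578,12.383) -> (-18.647,-0.051) [heading=231, draw]
]
LT 306: heading 231 -> 177
FD 9: (-18.647,-0.051) -> (-27.635,0.42) [heading=177, draw]
FD 15: (-27.635,0.42) -> (-42.614,1.205) [heading=177, draw]
FD 13: (-42.614,1.205) -> (-55.596,1.886) [heading=177, draw]
LT 60: heading 177 -> 237
RT 229: heading 237 -> 8
Final: pos=(-55.596,1.886), heading=8, 6 segment(s) drawn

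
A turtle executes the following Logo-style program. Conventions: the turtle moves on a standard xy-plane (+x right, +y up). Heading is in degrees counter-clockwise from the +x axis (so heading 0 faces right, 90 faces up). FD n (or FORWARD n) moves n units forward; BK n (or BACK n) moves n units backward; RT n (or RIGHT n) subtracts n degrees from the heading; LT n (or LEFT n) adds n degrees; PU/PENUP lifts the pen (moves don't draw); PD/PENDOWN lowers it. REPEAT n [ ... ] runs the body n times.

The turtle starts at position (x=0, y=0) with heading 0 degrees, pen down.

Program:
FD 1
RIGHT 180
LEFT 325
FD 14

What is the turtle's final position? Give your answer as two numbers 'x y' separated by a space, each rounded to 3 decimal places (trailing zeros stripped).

Executing turtle program step by step:
Start: pos=(0,0), heading=0, pen down
FD 1: (0,0) -> (1,0) [heading=0, draw]
RT 180: heading 0 -> 180
LT 325: heading 180 -> 145
FD 14: (1,0) -> (-10.468,8.03) [heading=145, draw]
Final: pos=(-10.468,8.03), heading=145, 2 segment(s) drawn

Answer: -10.468 8.03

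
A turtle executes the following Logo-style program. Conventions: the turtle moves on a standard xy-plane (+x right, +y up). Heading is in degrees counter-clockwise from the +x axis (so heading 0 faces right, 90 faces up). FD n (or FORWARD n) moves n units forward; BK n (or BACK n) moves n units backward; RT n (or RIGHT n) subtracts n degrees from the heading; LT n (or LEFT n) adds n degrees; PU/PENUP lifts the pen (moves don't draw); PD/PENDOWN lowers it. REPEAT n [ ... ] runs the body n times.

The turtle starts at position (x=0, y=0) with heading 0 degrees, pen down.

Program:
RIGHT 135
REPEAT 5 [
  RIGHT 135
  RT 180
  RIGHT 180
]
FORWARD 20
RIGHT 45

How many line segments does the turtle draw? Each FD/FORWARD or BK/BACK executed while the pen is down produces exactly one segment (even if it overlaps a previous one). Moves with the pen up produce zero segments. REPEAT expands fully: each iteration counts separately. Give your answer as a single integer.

Answer: 1

Derivation:
Executing turtle program step by step:
Start: pos=(0,0), heading=0, pen down
RT 135: heading 0 -> 225
REPEAT 5 [
  -- iteration 1/5 --
  RT 135: heading 225 -> 90
  RT 180: heading 90 -> 270
  RT 180: heading 270 -> 90
  -- iteration 2/5 --
  RT 135: heading 90 -> 315
  RT 180: heading 315 -> 135
  RT 180: heading 135 -> 315
  -- iteration 3/5 --
  RT 135: heading 315 -> 180
  RT 180: heading 180 -> 0
  RT 180: heading 0 -> 180
  -- iteration 4/5 --
  RT 135: heading 180 -> 45
  RT 180: heading 45 -> 225
  RT 180: heading 225 -> 45
  -- iteration 5/5 --
  RT 135: heading 45 -> 270
  RT 180: heading 270 -> 90
  RT 180: heading 90 -> 270
]
FD 20: (0,0) -> (0,-20) [heading=270, draw]
RT 45: heading 270 -> 225
Final: pos=(0,-20), heading=225, 1 segment(s) drawn
Segments drawn: 1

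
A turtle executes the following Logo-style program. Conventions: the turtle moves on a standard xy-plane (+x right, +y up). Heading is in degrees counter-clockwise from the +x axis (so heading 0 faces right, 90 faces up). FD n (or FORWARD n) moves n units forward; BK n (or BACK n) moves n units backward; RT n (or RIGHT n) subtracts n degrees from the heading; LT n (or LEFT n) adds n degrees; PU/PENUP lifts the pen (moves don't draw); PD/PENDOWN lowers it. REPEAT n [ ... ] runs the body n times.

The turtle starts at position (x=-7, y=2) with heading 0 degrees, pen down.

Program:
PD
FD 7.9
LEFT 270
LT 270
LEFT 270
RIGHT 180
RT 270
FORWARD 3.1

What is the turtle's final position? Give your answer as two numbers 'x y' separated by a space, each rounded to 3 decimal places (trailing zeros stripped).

Executing turtle program step by step:
Start: pos=(-7,2), heading=0, pen down
PD: pen down
FD 7.9: (-7,2) -> (0.9,2) [heading=0, draw]
LT 270: heading 0 -> 270
LT 270: heading 270 -> 180
LT 270: heading 180 -> 90
RT 180: heading 90 -> 270
RT 270: heading 270 -> 0
FD 3.1: (0.9,2) -> (4,2) [heading=0, draw]
Final: pos=(4,2), heading=0, 2 segment(s) drawn

Answer: 4 2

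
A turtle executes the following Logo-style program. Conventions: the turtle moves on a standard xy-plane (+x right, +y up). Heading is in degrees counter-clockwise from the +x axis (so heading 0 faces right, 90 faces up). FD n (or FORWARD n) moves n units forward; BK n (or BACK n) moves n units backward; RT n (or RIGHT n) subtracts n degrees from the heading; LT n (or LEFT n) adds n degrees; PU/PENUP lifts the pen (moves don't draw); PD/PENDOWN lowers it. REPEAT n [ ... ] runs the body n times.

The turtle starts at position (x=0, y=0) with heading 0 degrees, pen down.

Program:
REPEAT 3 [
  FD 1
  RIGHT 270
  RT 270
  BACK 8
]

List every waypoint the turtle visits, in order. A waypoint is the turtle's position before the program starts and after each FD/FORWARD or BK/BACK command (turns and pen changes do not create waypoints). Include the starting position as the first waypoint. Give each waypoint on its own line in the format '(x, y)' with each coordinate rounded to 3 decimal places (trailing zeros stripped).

Executing turtle program step by step:
Start: pos=(0,0), heading=0, pen down
REPEAT 3 [
  -- iteration 1/3 --
  FD 1: (0,0) -> (1,0) [heading=0, draw]
  RT 270: heading 0 -> 90
  RT 270: heading 90 -> 180
  BK 8: (1,0) -> (9,0) [heading=180, draw]
  -- iteration 2/3 --
  FD 1: (9,0) -> (8,0) [heading=180, draw]
  RT 270: heading 180 -> 270
  RT 270: heading 270 -> 0
  BK 8: (8,0) -> (0,0) [heading=0, draw]
  -- iteration 3/3 --
  FD 1: (0,0) -> (1,0) [heading=0, draw]
  RT 270: heading 0 -> 90
  RT 270: heading 90 -> 180
  BK 8: (1,0) -> (9,0) [heading=180, draw]
]
Final: pos=(9,0), heading=180, 6 segment(s) drawn
Waypoints (7 total):
(0, 0)
(1, 0)
(9, 0)
(8, 0)
(0, 0)
(1, 0)
(9, 0)

Answer: (0, 0)
(1, 0)
(9, 0)
(8, 0)
(0, 0)
(1, 0)
(9, 0)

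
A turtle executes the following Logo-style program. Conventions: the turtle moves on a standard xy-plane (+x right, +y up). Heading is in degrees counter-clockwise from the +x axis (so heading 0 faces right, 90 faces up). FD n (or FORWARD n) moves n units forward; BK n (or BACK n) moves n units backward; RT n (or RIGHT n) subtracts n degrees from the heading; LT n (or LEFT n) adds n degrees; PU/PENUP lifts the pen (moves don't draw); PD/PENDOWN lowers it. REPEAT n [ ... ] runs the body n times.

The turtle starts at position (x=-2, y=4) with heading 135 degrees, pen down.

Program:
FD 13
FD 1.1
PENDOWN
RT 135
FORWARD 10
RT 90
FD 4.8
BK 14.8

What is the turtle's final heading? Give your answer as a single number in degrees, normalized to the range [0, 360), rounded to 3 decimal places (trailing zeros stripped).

Executing turtle program step by step:
Start: pos=(-2,4), heading=135, pen down
FD 13: (-2,4) -> (-11.192,13.192) [heading=135, draw]
FD 1.1: (-11.192,13.192) -> (-11.97,13.97) [heading=135, draw]
PD: pen down
RT 135: heading 135 -> 0
FD 10: (-11.97,13.97) -> (-1.97,13.97) [heading=0, draw]
RT 90: heading 0 -> 270
FD 4.8: (-1.97,13.97) -> (-1.97,9.17) [heading=270, draw]
BK 14.8: (-1.97,9.17) -> (-1.97,23.97) [heading=270, draw]
Final: pos=(-1.97,23.97), heading=270, 5 segment(s) drawn

Answer: 270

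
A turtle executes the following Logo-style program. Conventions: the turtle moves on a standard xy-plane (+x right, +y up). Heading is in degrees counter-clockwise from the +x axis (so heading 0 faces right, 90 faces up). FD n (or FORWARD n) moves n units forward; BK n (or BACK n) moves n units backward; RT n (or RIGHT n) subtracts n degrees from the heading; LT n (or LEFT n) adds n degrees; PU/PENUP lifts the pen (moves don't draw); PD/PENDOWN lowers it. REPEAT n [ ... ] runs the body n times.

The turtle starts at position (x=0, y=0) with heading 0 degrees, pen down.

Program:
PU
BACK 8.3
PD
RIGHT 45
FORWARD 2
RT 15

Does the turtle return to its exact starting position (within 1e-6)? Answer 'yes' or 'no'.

Answer: no

Derivation:
Executing turtle program step by step:
Start: pos=(0,0), heading=0, pen down
PU: pen up
BK 8.3: (0,0) -> (-8.3,0) [heading=0, move]
PD: pen down
RT 45: heading 0 -> 315
FD 2: (-8.3,0) -> (-6.886,-1.414) [heading=315, draw]
RT 15: heading 315 -> 300
Final: pos=(-6.886,-1.414), heading=300, 1 segment(s) drawn

Start position: (0, 0)
Final position: (-6.886, -1.414)
Distance = 7.03; >= 1e-6 -> NOT closed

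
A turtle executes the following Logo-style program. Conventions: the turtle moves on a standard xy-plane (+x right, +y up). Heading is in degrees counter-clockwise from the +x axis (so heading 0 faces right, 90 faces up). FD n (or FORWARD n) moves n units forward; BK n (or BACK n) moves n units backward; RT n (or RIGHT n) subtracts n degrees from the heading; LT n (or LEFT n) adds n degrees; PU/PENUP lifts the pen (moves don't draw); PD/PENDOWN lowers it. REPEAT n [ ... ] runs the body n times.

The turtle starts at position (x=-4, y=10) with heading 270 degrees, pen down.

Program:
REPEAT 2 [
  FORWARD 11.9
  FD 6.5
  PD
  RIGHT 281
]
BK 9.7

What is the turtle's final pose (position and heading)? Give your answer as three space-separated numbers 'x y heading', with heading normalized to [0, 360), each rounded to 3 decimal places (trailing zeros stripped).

Executing turtle program step by step:
Start: pos=(-4,10), heading=270, pen down
REPEAT 2 [
  -- iteration 1/2 --
  FD 11.9: (-4,10) -> (-4,-1.9) [heading=270, draw]
  FD 6.5: (-4,-1.9) -> (-4,-8.4) [heading=270, draw]
  PD: pen down
  RT 281: heading 270 -> 349
  -- iteration 2/2 --
  FD 11.9: (-4,-8.4) -> (7.681,-10.671) [heading=349, draw]
  FD 6.5: (7.681,-10.671) -> (14.062,-11.911) [heading=349, draw]
  PD: pen down
  RT 281: heading 349 -> 68
]
BK 9.7: (14.062,-11.911) -> (10.428,-20.905) [heading=68, draw]
Final: pos=(10.428,-20.905), heading=68, 5 segment(s) drawn

Answer: 10.428 -20.905 68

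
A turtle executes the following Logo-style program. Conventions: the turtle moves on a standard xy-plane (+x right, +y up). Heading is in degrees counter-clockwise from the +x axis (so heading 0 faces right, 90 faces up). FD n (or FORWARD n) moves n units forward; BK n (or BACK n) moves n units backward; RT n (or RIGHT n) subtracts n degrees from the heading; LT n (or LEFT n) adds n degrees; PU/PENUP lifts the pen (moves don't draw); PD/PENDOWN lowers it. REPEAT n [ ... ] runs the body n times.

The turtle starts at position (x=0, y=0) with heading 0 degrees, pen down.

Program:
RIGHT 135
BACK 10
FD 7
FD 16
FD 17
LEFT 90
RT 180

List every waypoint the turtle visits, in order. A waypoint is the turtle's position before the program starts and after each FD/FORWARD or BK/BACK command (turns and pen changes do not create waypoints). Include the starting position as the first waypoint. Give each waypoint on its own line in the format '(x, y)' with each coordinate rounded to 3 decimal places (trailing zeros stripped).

Answer: (0, 0)
(7.071, 7.071)
(2.121, 2.121)
(-9.192, -9.192)
(-21.213, -21.213)

Derivation:
Executing turtle program step by step:
Start: pos=(0,0), heading=0, pen down
RT 135: heading 0 -> 225
BK 10: (0,0) -> (7.071,7.071) [heading=225, draw]
FD 7: (7.071,7.071) -> (2.121,2.121) [heading=225, draw]
FD 16: (2.121,2.121) -> (-9.192,-9.192) [heading=225, draw]
FD 17: (-9.192,-9.192) -> (-21.213,-21.213) [heading=225, draw]
LT 90: heading 225 -> 315
RT 180: heading 315 -> 135
Final: pos=(-21.213,-21.213), heading=135, 4 segment(s) drawn
Waypoints (5 total):
(0, 0)
(7.071, 7.071)
(2.121, 2.121)
(-9.192, -9.192)
(-21.213, -21.213)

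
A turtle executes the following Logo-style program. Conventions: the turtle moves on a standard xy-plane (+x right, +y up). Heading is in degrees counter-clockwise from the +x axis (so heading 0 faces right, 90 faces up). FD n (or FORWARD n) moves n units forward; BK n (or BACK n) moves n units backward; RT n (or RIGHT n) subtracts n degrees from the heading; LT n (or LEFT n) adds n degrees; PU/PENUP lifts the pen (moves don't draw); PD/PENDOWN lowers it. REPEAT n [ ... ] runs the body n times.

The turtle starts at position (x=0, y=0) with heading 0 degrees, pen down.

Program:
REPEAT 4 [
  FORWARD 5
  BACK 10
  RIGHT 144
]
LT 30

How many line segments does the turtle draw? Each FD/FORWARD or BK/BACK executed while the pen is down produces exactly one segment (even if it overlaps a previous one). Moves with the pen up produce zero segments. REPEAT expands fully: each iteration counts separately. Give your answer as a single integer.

Executing turtle program step by step:
Start: pos=(0,0), heading=0, pen down
REPEAT 4 [
  -- iteration 1/4 --
  FD 5: (0,0) -> (5,0) [heading=0, draw]
  BK 10: (5,0) -> (-5,0) [heading=0, draw]
  RT 144: heading 0 -> 216
  -- iteration 2/4 --
  FD 5: (-5,0) -> (-9.045,-2.939) [heading=216, draw]
  BK 10: (-9.045,-2.939) -> (-0.955,2.939) [heading=216, draw]
  RT 144: heading 216 -> 72
  -- iteration 3/4 --
  FD 5: (-0.955,2.939) -> (0.59,7.694) [heading=72, draw]
  BK 10: (0.59,7.694) -> (-2.5,-1.816) [heading=72, draw]
  RT 144: heading 72 -> 288
  -- iteration 4/4 --
  FD 5: (-2.5,-1.816) -> (-0.955,-6.572) [heading=288, draw]
  BK 10: (-0.955,-6.572) -> (-4.045,2.939) [heading=288, draw]
  RT 144: heading 288 -> 144
]
LT 30: heading 144 -> 174
Final: pos=(-4.045,2.939), heading=174, 8 segment(s) drawn
Segments drawn: 8

Answer: 8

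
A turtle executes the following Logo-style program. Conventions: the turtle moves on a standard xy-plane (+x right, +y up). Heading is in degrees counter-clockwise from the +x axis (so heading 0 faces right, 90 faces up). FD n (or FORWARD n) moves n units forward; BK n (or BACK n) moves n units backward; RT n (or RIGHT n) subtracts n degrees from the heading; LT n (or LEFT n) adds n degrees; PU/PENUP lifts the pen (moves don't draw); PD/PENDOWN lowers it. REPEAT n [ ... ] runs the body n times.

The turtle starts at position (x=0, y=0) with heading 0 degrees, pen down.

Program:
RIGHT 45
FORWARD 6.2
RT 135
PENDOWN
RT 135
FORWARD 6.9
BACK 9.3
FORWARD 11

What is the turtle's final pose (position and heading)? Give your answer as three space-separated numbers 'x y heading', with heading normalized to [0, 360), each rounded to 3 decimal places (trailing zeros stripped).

Answer: 10.465 1.697 45

Derivation:
Executing turtle program step by step:
Start: pos=(0,0), heading=0, pen down
RT 45: heading 0 -> 315
FD 6.2: (0,0) -> (4.384,-4.384) [heading=315, draw]
RT 135: heading 315 -> 180
PD: pen down
RT 135: heading 180 -> 45
FD 6.9: (4.384,-4.384) -> (9.263,0.495) [heading=45, draw]
BK 9.3: (9.263,0.495) -> (2.687,-6.081) [heading=45, draw]
FD 11: (2.687,-6.081) -> (10.465,1.697) [heading=45, draw]
Final: pos=(10.465,1.697), heading=45, 4 segment(s) drawn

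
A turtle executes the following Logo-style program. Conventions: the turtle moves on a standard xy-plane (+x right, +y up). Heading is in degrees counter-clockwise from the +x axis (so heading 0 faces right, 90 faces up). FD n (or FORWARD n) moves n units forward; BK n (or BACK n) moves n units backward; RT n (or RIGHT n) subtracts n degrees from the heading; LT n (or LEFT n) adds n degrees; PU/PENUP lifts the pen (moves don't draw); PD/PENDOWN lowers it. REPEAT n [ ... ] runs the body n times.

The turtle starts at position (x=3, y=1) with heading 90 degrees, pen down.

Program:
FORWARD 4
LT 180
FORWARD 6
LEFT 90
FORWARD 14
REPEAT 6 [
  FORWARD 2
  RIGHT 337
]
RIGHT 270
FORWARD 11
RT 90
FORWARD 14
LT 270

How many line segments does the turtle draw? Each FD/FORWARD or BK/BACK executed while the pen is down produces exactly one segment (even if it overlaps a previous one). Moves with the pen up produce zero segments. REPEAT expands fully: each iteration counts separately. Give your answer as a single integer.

Answer: 11

Derivation:
Executing turtle program step by step:
Start: pos=(3,1), heading=90, pen down
FD 4: (3,1) -> (3,5) [heading=90, draw]
LT 180: heading 90 -> 270
FD 6: (3,5) -> (3,-1) [heading=270, draw]
LT 90: heading 270 -> 0
FD 14: (3,-1) -> (17,-1) [heading=0, draw]
REPEAT 6 [
  -- iteration 1/6 --
  FD 2: (17,-1) -> (19,-1) [heading=0, draw]
  RT 337: heading 0 -> 23
  -- iteration 2/6 --
  FD 2: (19,-1) -> (20.841,-0.219) [heading=23, draw]
  RT 337: heading 23 -> 46
  -- iteration 3/6 --
  FD 2: (20.841,-0.219) -> (22.23,1.22) [heading=46, draw]
  RT 337: heading 46 -> 69
  -- iteration 4/6 --
  FD 2: (22.23,1.22) -> (22.947,3.087) [heading=69, draw]
  RT 337: heading 69 -> 92
  -- iteration 5/6 --
  FD 2: (22.947,3.087) -> (22.877,5.086) [heading=92, draw]
  RT 337: heading 92 -> 115
  -- iteration 6/6 --
  FD 2: (22.877,5.086) -> (22.032,6.899) [heading=115, draw]
  RT 337: heading 115 -> 138
]
RT 270: heading 138 -> 228
FD 11: (22.032,6.899) -> (14.672,-1.276) [heading=228, draw]
RT 90: heading 228 -> 138
FD 14: (14.672,-1.276) -> (4.268,8.092) [heading=138, draw]
LT 270: heading 138 -> 48
Final: pos=(4.268,8.092), heading=48, 11 segment(s) drawn
Segments drawn: 11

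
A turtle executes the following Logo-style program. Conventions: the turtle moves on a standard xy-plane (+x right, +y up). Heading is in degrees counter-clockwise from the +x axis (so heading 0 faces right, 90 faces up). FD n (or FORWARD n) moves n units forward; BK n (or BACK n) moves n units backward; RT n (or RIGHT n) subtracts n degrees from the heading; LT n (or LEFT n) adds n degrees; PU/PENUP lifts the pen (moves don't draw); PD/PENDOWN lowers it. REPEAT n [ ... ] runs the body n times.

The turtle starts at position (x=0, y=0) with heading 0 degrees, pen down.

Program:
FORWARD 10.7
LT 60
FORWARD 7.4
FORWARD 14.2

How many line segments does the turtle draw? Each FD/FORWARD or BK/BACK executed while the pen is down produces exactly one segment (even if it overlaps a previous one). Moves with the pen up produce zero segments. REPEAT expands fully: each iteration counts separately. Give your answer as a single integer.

Executing turtle program step by step:
Start: pos=(0,0), heading=0, pen down
FD 10.7: (0,0) -> (10.7,0) [heading=0, draw]
LT 60: heading 0 -> 60
FD 7.4: (10.7,0) -> (14.4,6.409) [heading=60, draw]
FD 14.2: (14.4,6.409) -> (21.5,18.706) [heading=60, draw]
Final: pos=(21.5,18.706), heading=60, 3 segment(s) drawn
Segments drawn: 3

Answer: 3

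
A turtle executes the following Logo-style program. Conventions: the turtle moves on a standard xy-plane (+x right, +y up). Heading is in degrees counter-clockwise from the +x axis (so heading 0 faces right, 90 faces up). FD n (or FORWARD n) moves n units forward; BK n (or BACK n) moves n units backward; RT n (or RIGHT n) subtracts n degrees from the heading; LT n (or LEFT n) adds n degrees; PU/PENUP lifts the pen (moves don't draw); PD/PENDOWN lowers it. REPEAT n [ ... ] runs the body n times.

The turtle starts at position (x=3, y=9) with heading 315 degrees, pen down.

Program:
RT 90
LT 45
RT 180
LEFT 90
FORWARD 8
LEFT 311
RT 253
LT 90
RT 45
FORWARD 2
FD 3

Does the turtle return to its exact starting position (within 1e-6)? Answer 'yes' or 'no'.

Executing turtle program step by step:
Start: pos=(3,9), heading=315, pen down
RT 90: heading 315 -> 225
LT 45: heading 225 -> 270
RT 180: heading 270 -> 90
LT 90: heading 90 -> 180
FD 8: (3,9) -> (-5,9) [heading=180, draw]
LT 311: heading 180 -> 131
RT 253: heading 131 -> 238
LT 90: heading 238 -> 328
RT 45: heading 328 -> 283
FD 2: (-5,9) -> (-4.55,7.051) [heading=283, draw]
FD 3: (-4.55,7.051) -> (-3.875,4.128) [heading=283, draw]
Final: pos=(-3.875,4.128), heading=283, 3 segment(s) drawn

Start position: (3, 9)
Final position: (-3.875, 4.128)
Distance = 8.426; >= 1e-6 -> NOT closed

Answer: no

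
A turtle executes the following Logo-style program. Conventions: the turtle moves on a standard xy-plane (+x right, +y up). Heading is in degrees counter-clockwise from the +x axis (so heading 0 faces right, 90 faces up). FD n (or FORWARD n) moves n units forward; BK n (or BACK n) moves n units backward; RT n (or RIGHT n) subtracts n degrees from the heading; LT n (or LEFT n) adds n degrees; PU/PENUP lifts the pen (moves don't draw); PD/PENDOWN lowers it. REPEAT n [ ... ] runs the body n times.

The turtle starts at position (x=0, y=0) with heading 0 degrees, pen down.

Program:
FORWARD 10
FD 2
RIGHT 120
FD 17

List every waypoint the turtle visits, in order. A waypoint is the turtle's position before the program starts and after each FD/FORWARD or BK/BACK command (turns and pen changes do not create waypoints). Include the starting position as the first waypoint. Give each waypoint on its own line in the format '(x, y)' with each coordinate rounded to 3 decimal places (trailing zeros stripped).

Answer: (0, 0)
(10, 0)
(12, 0)
(3.5, -14.722)

Derivation:
Executing turtle program step by step:
Start: pos=(0,0), heading=0, pen down
FD 10: (0,0) -> (10,0) [heading=0, draw]
FD 2: (10,0) -> (12,0) [heading=0, draw]
RT 120: heading 0 -> 240
FD 17: (12,0) -> (3.5,-14.722) [heading=240, draw]
Final: pos=(3.5,-14.722), heading=240, 3 segment(s) drawn
Waypoints (4 total):
(0, 0)
(10, 0)
(12, 0)
(3.5, -14.722)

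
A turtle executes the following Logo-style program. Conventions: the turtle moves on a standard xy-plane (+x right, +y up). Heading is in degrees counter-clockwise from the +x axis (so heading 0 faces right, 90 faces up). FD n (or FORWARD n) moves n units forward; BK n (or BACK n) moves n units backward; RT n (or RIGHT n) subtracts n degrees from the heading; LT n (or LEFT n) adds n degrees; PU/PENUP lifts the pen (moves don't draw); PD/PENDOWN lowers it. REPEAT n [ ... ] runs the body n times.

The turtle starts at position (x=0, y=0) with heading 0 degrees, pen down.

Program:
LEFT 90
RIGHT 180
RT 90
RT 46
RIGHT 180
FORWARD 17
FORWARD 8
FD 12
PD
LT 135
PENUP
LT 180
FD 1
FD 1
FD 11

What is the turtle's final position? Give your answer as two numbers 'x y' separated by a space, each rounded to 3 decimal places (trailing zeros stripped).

Executing turtle program step by step:
Start: pos=(0,0), heading=0, pen down
LT 90: heading 0 -> 90
RT 180: heading 90 -> 270
RT 90: heading 270 -> 180
RT 46: heading 180 -> 134
RT 180: heading 134 -> 314
FD 17: (0,0) -> (11.809,-12.229) [heading=314, draw]
FD 8: (11.809,-12.229) -> (17.366,-17.983) [heading=314, draw]
FD 12: (17.366,-17.983) -> (25.702,-26.616) [heading=314, draw]
PD: pen down
LT 135: heading 314 -> 89
PU: pen up
LT 180: heading 89 -> 269
FD 1: (25.702,-26.616) -> (25.685,-27.615) [heading=269, move]
FD 1: (25.685,-27.615) -> (25.667,-28.615) [heading=269, move]
FD 11: (25.667,-28.615) -> (25.475,-39.614) [heading=269, move]
Final: pos=(25.475,-39.614), heading=269, 3 segment(s) drawn

Answer: 25.475 -39.614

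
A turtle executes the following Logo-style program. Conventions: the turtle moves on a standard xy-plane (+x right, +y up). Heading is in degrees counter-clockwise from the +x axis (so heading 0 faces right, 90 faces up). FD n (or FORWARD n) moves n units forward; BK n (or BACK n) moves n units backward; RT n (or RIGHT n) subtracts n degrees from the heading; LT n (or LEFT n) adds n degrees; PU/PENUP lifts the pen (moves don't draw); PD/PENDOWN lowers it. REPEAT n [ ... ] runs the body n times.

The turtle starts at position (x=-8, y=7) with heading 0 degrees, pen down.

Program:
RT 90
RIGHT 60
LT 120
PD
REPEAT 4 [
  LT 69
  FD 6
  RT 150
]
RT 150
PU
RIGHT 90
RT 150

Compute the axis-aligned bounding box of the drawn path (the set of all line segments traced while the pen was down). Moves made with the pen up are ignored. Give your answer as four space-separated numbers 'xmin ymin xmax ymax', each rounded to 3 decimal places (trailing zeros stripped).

Executing turtle program step by step:
Start: pos=(-8,7), heading=0, pen down
RT 90: heading 0 -> 270
RT 60: heading 270 -> 210
LT 120: heading 210 -> 330
PD: pen down
REPEAT 4 [
  -- iteration 1/4 --
  LT 69: heading 330 -> 39
  FD 6: (-8,7) -> (-3.337,10.776) [heading=39, draw]
  RT 150: heading 39 -> 249
  -- iteration 2/4 --
  LT 69: heading 249 -> 318
  FD 6: (-3.337,10.776) -> (1.122,6.761) [heading=318, draw]
  RT 150: heading 318 -> 168
  -- iteration 3/4 --
  LT 69: heading 168 -> 237
  FD 6: (1.122,6.761) -> (-2.146,1.729) [heading=237, draw]
  RT 150: heading 237 -> 87
  -- iteration 4/4 --
  LT 69: heading 87 -> 156
  FD 6: (-2.146,1.729) -> (-7.627,4.17) [heading=156, draw]
  RT 150: heading 156 -> 6
]
RT 150: heading 6 -> 216
PU: pen up
RT 90: heading 216 -> 126
RT 150: heading 126 -> 336
Final: pos=(-7.627,4.17), heading=336, 4 segment(s) drawn

Segment endpoints: x in {-8, -7.627, -3.337, -2.146, 1.122}, y in {1.729, 4.17, 6.761, 7, 10.776}
xmin=-8, ymin=1.729, xmax=1.122, ymax=10.776

Answer: -8 1.729 1.122 10.776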